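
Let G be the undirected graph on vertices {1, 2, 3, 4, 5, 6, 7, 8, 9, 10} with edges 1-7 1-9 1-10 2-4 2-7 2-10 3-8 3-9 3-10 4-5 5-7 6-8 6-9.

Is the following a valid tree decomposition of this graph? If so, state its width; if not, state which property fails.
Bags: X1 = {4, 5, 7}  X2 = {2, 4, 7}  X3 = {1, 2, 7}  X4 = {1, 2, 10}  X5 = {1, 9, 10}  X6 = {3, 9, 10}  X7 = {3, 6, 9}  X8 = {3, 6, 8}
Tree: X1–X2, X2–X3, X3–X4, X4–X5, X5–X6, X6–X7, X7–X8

Yes; width 2.

Every vertex of G appears in some bag (union = {1, 2, 3, 4, 5, 6, 7, 8, 9, 10}); every edge is covered by a bag; and for each vertex v the set of bags containing v is connected in the bag tree. The decomposition is therefore valid. The largest bag has 3 vertices, so the width is 2.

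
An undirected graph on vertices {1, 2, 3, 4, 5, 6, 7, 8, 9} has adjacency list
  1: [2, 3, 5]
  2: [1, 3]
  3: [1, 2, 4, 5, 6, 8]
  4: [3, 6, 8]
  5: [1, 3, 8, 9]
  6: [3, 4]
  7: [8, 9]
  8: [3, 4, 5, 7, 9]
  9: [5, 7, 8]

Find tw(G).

2

A width-2 tree decomposition is:
Bags: B1 = {3, 5, 8}  B2 = {3, 4, 8}  B3 = {3, 4, 6}  B4 = {1, 3, 5}  B5 = {5, 8, 9}  B6 = {7, 8, 9}  B7 = {1, 2, 3}
Tree: B1–B2, B2–B3, B1–B4, B1–B5, B5–B6, B4–B7
The largest bag has 3 vertices, giving width 2; this decomposition certifies tw(G) ≤ 2. Conversely, {5, 8, 9} is a clique of size 3, and the vertices of any clique must share a bag in every tree decomposition; so some bag has ≥ 3 vertices and tw(G) ≥ 2. Combining the bounds, tw(G) = 2.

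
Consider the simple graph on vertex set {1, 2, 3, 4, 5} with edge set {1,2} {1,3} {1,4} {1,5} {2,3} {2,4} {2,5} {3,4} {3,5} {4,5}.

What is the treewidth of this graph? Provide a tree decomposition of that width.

With just one bag of size 5, the width is 5 − 1 = 4, so tw(G) ≤ 4. Conversely, {1, 2, 3, 4, 5} is a clique of size 5, and the vertices of any clique must share a bag in every tree decomposition; so some bag has ≥ 5 vertices and tw(G) ≥ 4. The upper and lower bounds meet at 4, so that is the treewidth.

Treewidth 4.
One such decomposition:
Bags: B1 = {1, 2, 3, 4, 5}
Tree: (single bag)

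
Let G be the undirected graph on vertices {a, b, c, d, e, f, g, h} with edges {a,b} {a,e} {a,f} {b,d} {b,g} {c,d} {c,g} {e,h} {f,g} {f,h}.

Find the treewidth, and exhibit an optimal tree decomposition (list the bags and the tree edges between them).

Treewidth 2.
One such decomposition:
Bags: B1 = {b, c, d}  B2 = {b, c, g}  B3 = {a, b, g}  B4 = {a, f, g}  B5 = {a, e, f}  B6 = {e, f, h}
Tree: B1–B2, B2–B3, B3–B4, B4–B5, B5–B6

The largest bag has 3 vertices, giving width 2; this decomposition certifies tw(G) ≤ 2. For the lower bound, G contains the cycle d–c–g–b–d, so G is not a forest; only forests have treewidth ≤ 1, hence tw(G) ≥ 2. Combining the bounds, tw(G) = 2.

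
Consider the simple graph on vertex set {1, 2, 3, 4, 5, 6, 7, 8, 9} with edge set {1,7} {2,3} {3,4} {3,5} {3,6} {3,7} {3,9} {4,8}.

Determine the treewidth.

A width-1 tree decomposition is:
Bags: B1 = {3, 7}  B2 = {3, 4}  B3 = {1, 7}  B4 = {3, 5}  B5 = {2, 3}  B6 = {3, 9}  B7 = {4, 8}  B8 = {3, 6}
Tree: B1–B2, B1–B3, B1–B4, B1–B5, B2–B6, B2–B7, B4–B8
Every bag has size at most 2, so the width is 2 − 1 = 1 and tw(G) ≤ 1. G has an edge, so its treewidth is at least 1. Therefore the treewidth is 1.

1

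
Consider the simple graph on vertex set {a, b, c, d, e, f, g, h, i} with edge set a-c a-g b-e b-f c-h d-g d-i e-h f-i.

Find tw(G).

2

A width-2 tree decomposition is:
Bags: B1 = {b, e, h}  B2 = {b, f, h}  B3 = {f, h, i}  B4 = {d, h, i}  B5 = {d, g, h}  B6 = {a, g, h}  B7 = {a, c, h}
Tree: B1–B2, B2–B3, B3–B4, B4–B5, B5–B6, B6–B7
Each bag holds 3 vertices, so the decomposition has width 2, which upper-bounds the treewidth. Since h–e–b–f–i–d–g–a–c–h is a cycle in G, G is not acyclic. Forests are exactly the graphs of treewidth ≤ 1, so tw(G) ≥ 2. Therefore the treewidth is 2.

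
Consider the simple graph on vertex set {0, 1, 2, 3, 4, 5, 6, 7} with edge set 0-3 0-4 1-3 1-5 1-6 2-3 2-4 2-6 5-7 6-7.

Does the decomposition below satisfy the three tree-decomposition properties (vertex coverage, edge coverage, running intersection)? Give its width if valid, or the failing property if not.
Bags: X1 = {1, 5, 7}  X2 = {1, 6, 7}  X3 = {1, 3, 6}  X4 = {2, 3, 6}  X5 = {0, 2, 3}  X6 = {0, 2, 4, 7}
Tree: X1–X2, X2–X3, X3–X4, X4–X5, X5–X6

No — bags containing vertex 7 are not connected in the tree.

A tree decomposition must satisfy three properties: every vertex lies in some bag; for every edge, both endpoints lie together in some bag; and for every vertex, the bags containing it form a connected subtree. Here bags containing vertex 7 are not connected in the tree, so the decomposition is invalid.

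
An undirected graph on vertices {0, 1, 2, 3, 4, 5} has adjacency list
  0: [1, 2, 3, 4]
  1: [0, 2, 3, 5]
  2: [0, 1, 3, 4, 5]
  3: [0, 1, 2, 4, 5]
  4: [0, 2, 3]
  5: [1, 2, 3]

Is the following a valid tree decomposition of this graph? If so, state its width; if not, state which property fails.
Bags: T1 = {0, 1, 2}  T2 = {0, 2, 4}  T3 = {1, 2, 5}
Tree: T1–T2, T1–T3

No — vertex 3 appears in no bag.

A tree decomposition must satisfy three properties: every vertex lies in some bag; for every edge, both endpoints lie together in some bag; and for every vertex, the bags containing it form a connected subtree. Here vertex 3 appears in no bag, so the decomposition is invalid.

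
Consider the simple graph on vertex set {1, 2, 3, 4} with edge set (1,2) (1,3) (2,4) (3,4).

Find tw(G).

A width-2 tree decomposition is:
Bags: B1 = {1, 2, 4}  B2 = {1, 3, 4}
Tree: B1–B2
The largest bag has 3 vertices, giving width 2; this decomposition certifies tw(G) ≤ 2. Since 1–2–4–3–1 is a cycle in G, G is not acyclic. Forests are exactly the graphs of treewidth ≤ 1, so tw(G) ≥ 2. Hence tw(G) = 2 exactly.

2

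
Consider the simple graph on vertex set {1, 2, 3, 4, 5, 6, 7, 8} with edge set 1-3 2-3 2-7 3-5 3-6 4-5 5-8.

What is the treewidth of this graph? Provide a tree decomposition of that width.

Treewidth 1.
Bags: B1 = {3, 5}  B2 = {4, 5}  B3 = {2, 3}  B4 = {2, 7}  B5 = {5, 8}  B6 = {1, 3}  B7 = {3, 6}
Tree: B1–B2, B1–B3, B3–B4, B1–B5, B1–B6, B3–B7

The largest bag has 2 vertices, giving width 1; this decomposition certifies tw(G) ≤ 1. G has an edge, so its treewidth is at least 1. Combining the bounds, tw(G) = 1.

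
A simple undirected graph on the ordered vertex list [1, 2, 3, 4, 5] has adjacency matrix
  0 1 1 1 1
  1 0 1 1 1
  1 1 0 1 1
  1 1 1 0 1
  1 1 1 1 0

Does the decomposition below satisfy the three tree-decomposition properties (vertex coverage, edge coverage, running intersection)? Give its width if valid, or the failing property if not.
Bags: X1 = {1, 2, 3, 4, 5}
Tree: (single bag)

Yes; width 4.

Vertex coverage: the bags together contain {1, 2, 3, 4, 5}, the full vertex set. Edge coverage: each edge of G has both endpoints in at least one bag. Running intersection: for every vertex, the bags containing it form a connected subtree. All three properties hold, so this is a valid tree decomposition of width max|bag| − 1 = 4, and hence tw(G) ≤ 4.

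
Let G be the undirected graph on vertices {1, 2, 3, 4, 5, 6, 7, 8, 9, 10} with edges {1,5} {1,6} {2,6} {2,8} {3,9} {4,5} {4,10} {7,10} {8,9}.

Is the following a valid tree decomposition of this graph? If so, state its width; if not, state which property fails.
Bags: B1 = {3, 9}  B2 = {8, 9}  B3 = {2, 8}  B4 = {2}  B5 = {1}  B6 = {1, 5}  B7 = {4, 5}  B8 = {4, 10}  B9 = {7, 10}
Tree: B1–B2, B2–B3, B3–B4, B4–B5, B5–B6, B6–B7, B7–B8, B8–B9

No — vertex 6 appears in no bag.

A tree decomposition must satisfy three properties: every vertex lies in some bag; for every edge, both endpoints lie together in some bag; and for every vertex, the bags containing it form a connected subtree. Here vertex 6 appears in no bag, so the decomposition is invalid.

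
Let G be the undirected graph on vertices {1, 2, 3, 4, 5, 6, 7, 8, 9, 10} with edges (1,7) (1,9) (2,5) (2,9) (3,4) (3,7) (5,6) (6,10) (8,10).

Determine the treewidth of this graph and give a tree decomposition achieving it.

Each bag holds 2 vertices, so the decomposition has width 1, which upper-bounds the treewidth. G has an edge, so its treewidth is at least 1. The upper and lower bounds meet at 1, so that is the treewidth.

Treewidth 1.
Bags: B1 = {8, 10}  B2 = {6, 10}  B3 = {5, 6}  B4 = {2, 5}  B5 = {2, 9}  B6 = {1, 9}  B7 = {1, 7}  B8 = {3, 7}  B9 = {3, 4}
Tree: B1–B2, B2–B3, B3–B4, B4–B5, B5–B6, B6–B7, B7–B8, B8–B9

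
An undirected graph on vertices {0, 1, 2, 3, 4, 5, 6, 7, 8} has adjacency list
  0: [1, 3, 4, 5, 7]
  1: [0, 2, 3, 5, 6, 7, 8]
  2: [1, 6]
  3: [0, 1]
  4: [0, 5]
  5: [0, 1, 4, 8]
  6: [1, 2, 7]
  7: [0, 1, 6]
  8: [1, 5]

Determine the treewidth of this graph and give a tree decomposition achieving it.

Treewidth 2.
One optimal decomposition is:
Bags: B1 = {0, 1, 7}  B2 = {0, 1, 5}  B3 = {0, 4, 5}  B4 = {1, 6, 7}  B5 = {1, 2, 6}  B6 = {0, 1, 3}  B7 = {1, 5, 8}
Tree: B1–B2, B2–B3, B1–B4, B4–B5, B1–B6, B2–B7

Each bag holds 3 vertices, so the decomposition has width 2, which upper-bounds the treewidth. For the lower bound, the 3 vertices {0, 1, 3} are pairwise adjacent, and any tree decomposition puts a clique entirely inside one bag — forcing width ≥ 2. Therefore the treewidth is 2.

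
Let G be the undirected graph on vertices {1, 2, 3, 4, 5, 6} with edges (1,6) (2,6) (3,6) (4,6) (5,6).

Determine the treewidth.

1

A width-1 tree decomposition is:
Bags: B1 = {3, 6}  B2 = {4, 6}  B3 = {5, 6}  B4 = {2, 6}  B5 = {1, 6}
Tree: B1–B2, B2–B3, B1–B4, B1–B5
The largest bag has 2 vertices, giving width 1; this decomposition certifies tw(G) ≤ 1. Any graph with an edge has treewidth ≥ 1, and G has the edge 3–6. Hence tw(G) = 1 exactly.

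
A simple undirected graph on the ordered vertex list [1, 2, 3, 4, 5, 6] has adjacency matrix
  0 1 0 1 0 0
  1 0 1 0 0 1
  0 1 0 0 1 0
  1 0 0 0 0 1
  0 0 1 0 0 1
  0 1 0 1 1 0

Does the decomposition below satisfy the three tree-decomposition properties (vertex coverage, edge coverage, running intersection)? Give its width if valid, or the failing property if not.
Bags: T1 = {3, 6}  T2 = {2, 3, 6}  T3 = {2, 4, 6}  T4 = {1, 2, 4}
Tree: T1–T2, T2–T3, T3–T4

A tree decomposition must satisfy three properties: every vertex lies in some bag; for every edge, both endpoints lie together in some bag; and for every vertex, the bags containing it form a connected subtree. Here vertex 5 appears in no bag, so the decomposition is invalid.

No — vertex 5 appears in no bag.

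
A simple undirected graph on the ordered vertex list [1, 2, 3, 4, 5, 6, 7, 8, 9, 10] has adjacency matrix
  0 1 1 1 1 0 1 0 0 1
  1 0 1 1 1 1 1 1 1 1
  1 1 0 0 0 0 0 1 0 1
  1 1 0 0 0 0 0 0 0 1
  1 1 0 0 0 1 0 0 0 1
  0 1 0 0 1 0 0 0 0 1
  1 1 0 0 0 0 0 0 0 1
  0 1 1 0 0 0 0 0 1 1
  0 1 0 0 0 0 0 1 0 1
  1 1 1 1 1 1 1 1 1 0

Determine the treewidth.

3

A width-3 tree decomposition is:
Bags: B1 = {1, 2, 3, 10}  B2 = {1, 2, 4, 10}  B3 = {1, 2, 5, 10}  B4 = {2, 3, 8, 10}  B5 = {2, 8, 9, 10}  B6 = {2, 5, 6, 10}  B7 = {1, 2, 7, 10}
Tree: B1–B2, B1–B3, B1–B4, B4–B5, B3–B6, B1–B7
The largest bag has 4 vertices, giving width 3; this decomposition certifies tw(G) ≤ 3. On the other hand G contains the 4-clique {2, 8, 9, 10}. A clique must lie in a single bag of any decomposition, so no decomposition can have width below 3. Hence tw(G) = 3 exactly.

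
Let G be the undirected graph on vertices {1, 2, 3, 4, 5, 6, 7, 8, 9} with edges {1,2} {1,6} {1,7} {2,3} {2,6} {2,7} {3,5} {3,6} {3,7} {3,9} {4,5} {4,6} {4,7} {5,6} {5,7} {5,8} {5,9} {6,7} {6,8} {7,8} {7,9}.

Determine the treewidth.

3

A width-3 tree decomposition is:
Bags: B1 = {3, 5, 6, 7}  B2 = {2, 3, 6, 7}  B3 = {4, 5, 6, 7}  B4 = {1, 2, 6, 7}  B5 = {3, 5, 7, 9}  B6 = {5, 6, 7, 8}
Tree: B1–B2, B1–B3, B2–B4, B1–B5, B1–B6
The largest bag has 4 vertices, giving width 3; this decomposition certifies tw(G) ≤ 3. For the lower bound, the 4 vertices {3, 5, 7, 9} are pairwise adjacent, and any tree decomposition puts a clique entirely inside one bag — forcing width ≥ 3. Combining the bounds, tw(G) = 3.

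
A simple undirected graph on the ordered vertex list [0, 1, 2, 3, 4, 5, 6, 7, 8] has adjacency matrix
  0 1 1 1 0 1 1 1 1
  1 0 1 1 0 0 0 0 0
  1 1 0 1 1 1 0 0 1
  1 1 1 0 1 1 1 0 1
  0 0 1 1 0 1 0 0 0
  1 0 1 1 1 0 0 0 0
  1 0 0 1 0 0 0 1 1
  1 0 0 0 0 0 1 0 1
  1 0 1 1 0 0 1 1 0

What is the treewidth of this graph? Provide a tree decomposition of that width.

Every bag has size at most 4, so the width is 4 − 1 = 3 and tw(G) ≤ 3. For the lower bound, the 4 vertices {0, 2, 3, 8} are pairwise adjacent, and any tree decomposition puts a clique entirely inside one bag — forcing width ≥ 3. The upper and lower bounds meet at 3, so that is the treewidth.

Treewidth 3.
One optimal decomposition is:
Bags: B1 = {0, 6, 7, 8}  B2 = {0, 3, 6, 8}  B3 = {0, 2, 3, 8}  B4 = {0, 2, 3, 5}  B5 = {2, 3, 4, 5}  B6 = {0, 1, 2, 3}
Tree: B1–B2, B2–B3, B3–B4, B4–B5, B3–B6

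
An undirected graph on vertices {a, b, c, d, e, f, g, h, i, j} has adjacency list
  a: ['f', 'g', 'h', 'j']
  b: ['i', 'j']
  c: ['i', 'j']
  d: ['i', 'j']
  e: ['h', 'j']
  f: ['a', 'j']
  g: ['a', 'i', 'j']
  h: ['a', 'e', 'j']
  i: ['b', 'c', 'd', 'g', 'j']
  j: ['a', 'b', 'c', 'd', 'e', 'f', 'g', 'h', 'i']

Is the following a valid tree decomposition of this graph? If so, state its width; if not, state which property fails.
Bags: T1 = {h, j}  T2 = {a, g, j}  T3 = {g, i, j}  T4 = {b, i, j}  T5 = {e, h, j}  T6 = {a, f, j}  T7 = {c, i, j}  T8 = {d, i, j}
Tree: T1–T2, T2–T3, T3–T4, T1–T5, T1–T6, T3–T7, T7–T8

A tree decomposition must satisfy three properties: every vertex lies in some bag; for every edge, both endpoints lie together in some bag; and for every vertex, the bags containing it form a connected subtree. Here edge (a,h) lies in no bag, so the decomposition is invalid.

No — edge (a,h) lies in no bag.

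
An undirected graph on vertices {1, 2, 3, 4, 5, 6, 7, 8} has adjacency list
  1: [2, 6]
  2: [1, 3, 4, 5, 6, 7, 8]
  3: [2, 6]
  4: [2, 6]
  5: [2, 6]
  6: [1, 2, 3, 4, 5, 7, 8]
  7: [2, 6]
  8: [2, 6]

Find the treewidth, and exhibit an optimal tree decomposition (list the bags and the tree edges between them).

The largest bag has 3 vertices, giving width 2; this decomposition certifies tw(G) ≤ 2. On the other hand G contains the 3-clique {1, 2, 6}. A clique must lie in a single bag of any decomposition, so no decomposition can have width below 2. Therefore the treewidth is 2.

Treewidth 2.
One such decomposition:
Bags: B1 = {1, 2, 6}  B2 = {2, 5, 6}  B3 = {2, 6, 7}  B4 = {2, 3, 6}  B5 = {2, 4, 6}  B6 = {2, 6, 8}
Tree: B1–B2, B1–B3, B2–B4, B2–B5, B5–B6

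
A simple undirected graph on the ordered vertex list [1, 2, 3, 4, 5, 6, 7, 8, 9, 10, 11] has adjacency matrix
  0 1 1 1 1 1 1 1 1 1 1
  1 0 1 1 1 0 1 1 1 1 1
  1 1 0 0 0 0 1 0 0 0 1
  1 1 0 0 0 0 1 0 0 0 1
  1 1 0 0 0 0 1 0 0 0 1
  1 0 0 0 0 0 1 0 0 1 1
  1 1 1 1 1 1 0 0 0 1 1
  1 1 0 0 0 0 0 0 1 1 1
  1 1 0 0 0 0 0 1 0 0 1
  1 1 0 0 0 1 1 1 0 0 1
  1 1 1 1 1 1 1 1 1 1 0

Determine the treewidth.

A width-4 tree decomposition is:
Bags: B1 = {1, 2, 3, 7, 11}  B2 = {1, 2, 7, 10, 11}  B3 = {1, 2, 4, 7, 11}  B4 = {1, 2, 8, 10, 11}  B5 = {1, 2, 8, 9, 11}  B6 = {1, 6, 7, 10, 11}  B7 = {1, 2, 5, 7, 11}
Tree: B1–B2, B1–B3, B2–B4, B4–B5, B2–B6, B3–B7
Every bag has size at most 5, so the width is 5 − 1 = 4 and tw(G) ≤ 4. On the other hand G contains the 5-clique {1, 2, 8, 9, 11}. A clique must lie in a single bag of any decomposition, so no decomposition can have width below 4. The upper and lower bounds meet at 4, so that is the treewidth.

4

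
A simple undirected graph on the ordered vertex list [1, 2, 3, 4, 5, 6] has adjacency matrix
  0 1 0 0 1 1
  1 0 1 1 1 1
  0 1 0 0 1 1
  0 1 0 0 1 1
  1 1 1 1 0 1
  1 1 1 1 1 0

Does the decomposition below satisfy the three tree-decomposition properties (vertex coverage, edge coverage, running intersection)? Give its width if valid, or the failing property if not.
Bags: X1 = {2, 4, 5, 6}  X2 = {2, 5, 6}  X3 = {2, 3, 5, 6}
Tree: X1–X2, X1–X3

No — vertex 1 appears in no bag.

A tree decomposition must satisfy three properties: every vertex lies in some bag; for every edge, both endpoints lie together in some bag; and for every vertex, the bags containing it form a connected subtree. Here vertex 1 appears in no bag, so the decomposition is invalid.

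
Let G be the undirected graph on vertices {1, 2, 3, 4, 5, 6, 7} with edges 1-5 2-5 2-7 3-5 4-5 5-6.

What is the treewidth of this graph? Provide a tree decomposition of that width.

Every bag has size at most 2, so the width is 2 − 1 = 1 and tw(G) ≤ 1. Since G has at least one edge (e.g. 5–1), it is not an edgeless graph, so tw(G) ≥ 1. Combining the bounds, tw(G) = 1.

Treewidth 1.
Bags: B1 = {1, 5}  B2 = {5, 6}  B3 = {4, 5}  B4 = {2, 5}  B5 = {3, 5}  B6 = {2, 7}
Tree: B1–B2, B2–B3, B2–B4, B1–B5, B4–B6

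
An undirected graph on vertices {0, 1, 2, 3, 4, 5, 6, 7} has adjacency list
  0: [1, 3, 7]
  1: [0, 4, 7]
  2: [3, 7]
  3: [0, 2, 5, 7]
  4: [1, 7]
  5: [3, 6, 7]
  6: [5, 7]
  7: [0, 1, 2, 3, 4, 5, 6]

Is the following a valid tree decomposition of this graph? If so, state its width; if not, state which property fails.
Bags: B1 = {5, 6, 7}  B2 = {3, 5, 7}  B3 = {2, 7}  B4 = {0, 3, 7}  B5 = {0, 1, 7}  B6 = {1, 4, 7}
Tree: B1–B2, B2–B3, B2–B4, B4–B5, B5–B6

A tree decomposition must satisfy three properties: every vertex lies in some bag; for every edge, both endpoints lie together in some bag; and for every vertex, the bags containing it form a connected subtree. Here edge (3,2) lies in no bag, so the decomposition is invalid.

No — edge (3,2) lies in no bag.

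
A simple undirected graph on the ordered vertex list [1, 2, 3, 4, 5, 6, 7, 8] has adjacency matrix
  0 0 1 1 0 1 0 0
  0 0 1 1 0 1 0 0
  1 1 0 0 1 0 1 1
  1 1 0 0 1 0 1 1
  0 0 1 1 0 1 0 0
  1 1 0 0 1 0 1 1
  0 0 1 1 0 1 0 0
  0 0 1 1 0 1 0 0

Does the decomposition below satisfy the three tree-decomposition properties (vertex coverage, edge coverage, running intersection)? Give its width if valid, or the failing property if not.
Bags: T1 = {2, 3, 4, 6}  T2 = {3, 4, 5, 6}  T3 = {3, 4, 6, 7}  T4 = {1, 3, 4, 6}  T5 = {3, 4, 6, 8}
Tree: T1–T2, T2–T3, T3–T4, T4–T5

Vertex coverage: the bags together contain {1, 2, 3, 4, 5, 6, 7, 8}, the full vertex set. Edge coverage: each edge of G has both endpoints in at least one bag. Running intersection: for every vertex, the bags containing it form a connected subtree. All three properties hold, so this is a valid tree decomposition of width max|bag| − 1 = 3, and hence tw(G) ≤ 3.

Yes; width 3.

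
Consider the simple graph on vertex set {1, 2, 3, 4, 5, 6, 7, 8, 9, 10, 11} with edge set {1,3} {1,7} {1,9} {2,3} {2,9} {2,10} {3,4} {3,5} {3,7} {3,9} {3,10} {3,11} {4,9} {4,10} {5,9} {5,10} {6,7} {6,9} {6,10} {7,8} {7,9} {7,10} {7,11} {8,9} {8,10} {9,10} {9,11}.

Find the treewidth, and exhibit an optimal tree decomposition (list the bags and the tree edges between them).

Treewidth 3.
One optimal decomposition is:
Bags: B1 = {3, 5, 9, 10}  B2 = {3, 4, 9, 10}  B3 = {3, 7, 9, 10}  B4 = {1, 3, 7, 9}  B5 = {7, 8, 9, 10}  B6 = {2, 3, 9, 10}  B7 = {3, 7, 9, 11}  B8 = {6, 7, 9, 10}
Tree: B1–B2, B2–B3, B3–B4, B3–B5, B3–B6, B4–B7, B5–B8

Every bag has size at most 4, so the width is 4 − 1 = 3 and tw(G) ≤ 3. Conversely, {7, 8, 9, 10} is a clique of size 4, and the vertices of any clique must share a bag in every tree decomposition; so some bag has ≥ 4 vertices and tw(G) ≥ 3. Hence tw(G) = 3 exactly.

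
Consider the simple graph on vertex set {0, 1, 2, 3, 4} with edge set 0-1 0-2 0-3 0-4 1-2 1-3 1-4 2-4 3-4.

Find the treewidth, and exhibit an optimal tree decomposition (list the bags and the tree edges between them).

Treewidth 3.
Bags: B1 = {0, 1, 2, 4}  B2 = {0, 1, 3, 4}
Tree: B1–B2

The largest bag has 4 vertices, giving width 3; this decomposition certifies tw(G) ≤ 3. On the other hand G contains the 4-clique {0, 1, 2, 4}. A clique must lie in a single bag of any decomposition, so no decomposition can have width below 3. Combining the bounds, tw(G) = 3.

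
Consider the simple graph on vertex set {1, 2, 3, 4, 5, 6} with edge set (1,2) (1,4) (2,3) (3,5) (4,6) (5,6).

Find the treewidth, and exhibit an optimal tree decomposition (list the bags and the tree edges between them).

Treewidth 2.
One such decomposition:
Bags: B1 = {3, 5, 6}  B2 = {2, 3, 6}  B3 = {1, 2, 6}  B4 = {1, 4, 6}
Tree: B1–B2, B2–B3, B3–B4

Every bag has size at most 3, so the width is 3 − 1 = 2 and tw(G) ≤ 2. The edges 6–5–3–2–1–4–6 form a cycle, so G is not a tree and its treewidth is at least 2. Combining the bounds, tw(G) = 2.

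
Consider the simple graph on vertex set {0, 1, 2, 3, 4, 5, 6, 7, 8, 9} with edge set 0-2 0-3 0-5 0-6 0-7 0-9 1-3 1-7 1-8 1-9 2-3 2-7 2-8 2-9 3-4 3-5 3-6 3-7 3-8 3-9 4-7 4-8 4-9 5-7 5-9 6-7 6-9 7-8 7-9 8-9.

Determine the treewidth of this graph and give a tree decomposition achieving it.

Treewidth 4.
Bags: B1 = {2, 3, 7, 8, 9}  B2 = {0, 2, 3, 7, 9}  B3 = {3, 4, 7, 8, 9}  B4 = {0, 3, 5, 7, 9}  B5 = {0, 3, 6, 7, 9}  B6 = {1, 3, 7, 8, 9}
Tree: B1–B2, B1–B3, B2–B4, B2–B5, B1–B6

Every bag has size at most 5, so the width is 5 − 1 = 4 and tw(G) ≤ 4. For the lower bound, the 5 vertices {0, 2, 3, 7, 9} are pairwise adjacent, and any tree decomposition puts a clique entirely inside one bag — forcing width ≥ 4. Hence tw(G) = 4 exactly.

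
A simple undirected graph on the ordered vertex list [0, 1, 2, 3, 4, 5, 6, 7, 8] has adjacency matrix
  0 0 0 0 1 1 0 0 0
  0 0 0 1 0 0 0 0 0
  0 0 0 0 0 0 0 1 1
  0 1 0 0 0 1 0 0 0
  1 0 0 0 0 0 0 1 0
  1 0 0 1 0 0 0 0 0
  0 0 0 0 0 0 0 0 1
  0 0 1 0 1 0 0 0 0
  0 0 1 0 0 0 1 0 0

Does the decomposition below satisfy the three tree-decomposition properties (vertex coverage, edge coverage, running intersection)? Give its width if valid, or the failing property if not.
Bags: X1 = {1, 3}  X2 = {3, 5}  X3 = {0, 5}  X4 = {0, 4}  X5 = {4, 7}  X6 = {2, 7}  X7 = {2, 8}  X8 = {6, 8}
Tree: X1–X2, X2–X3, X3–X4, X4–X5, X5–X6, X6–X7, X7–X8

Checking the three conditions: (i) the bags cover all of {0, 1, 2, 3, 4, 5, 6, 7, 8}; (ii) for each edge, some bag contains both endpoints; (iii) the bags containing any fixed vertex form a subtree. All hold, so the decomposition is valid with width 2 − 1 = 1.

Yes; width 1.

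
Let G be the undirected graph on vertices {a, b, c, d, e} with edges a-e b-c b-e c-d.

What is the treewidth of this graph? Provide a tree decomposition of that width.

Every bag has size at most 2, so the width is 2 − 1 = 1 and tw(G) ≤ 1. Since G has at least one edge (e.g. a–e), it is not an edgeless graph, so tw(G) ≥ 1. Therefore the treewidth is 1.

Treewidth 1.
One optimal decomposition is:
Bags: B1 = {a, e}  B2 = {b, e}  B3 = {b, c}  B4 = {c, d}
Tree: B1–B2, B2–B3, B3–B4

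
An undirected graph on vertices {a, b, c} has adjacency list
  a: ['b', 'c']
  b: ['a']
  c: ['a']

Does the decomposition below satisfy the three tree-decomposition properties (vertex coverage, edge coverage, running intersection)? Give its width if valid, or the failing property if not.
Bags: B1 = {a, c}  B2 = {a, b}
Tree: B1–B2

Vertex coverage: the bags together contain {a, b, c}, the full vertex set. Edge coverage: each edge of G has both endpoints in at least one bag. Running intersection: for every vertex, the bags containing it form a connected subtree. All three properties hold, so this is a valid tree decomposition of width max|bag| − 1 = 1, and hence tw(G) ≤ 1.

Yes; width 1.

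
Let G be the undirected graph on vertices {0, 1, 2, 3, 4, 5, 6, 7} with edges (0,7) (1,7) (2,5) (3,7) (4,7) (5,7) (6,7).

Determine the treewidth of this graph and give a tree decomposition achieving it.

Each bag holds 2 vertices, so the decomposition has width 1, which upper-bounds the treewidth. G has an edge, so its treewidth is at least 1. Combining the bounds, tw(G) = 1.

Treewidth 1.
Bags: B1 = {6, 7}  B2 = {1, 7}  B3 = {3, 7}  B4 = {4, 7}  B5 = {0, 7}  B6 = {5, 7}  B7 = {2, 5}
Tree: B1–B2, B2–B3, B3–B4, B2–B5, B3–B6, B6–B7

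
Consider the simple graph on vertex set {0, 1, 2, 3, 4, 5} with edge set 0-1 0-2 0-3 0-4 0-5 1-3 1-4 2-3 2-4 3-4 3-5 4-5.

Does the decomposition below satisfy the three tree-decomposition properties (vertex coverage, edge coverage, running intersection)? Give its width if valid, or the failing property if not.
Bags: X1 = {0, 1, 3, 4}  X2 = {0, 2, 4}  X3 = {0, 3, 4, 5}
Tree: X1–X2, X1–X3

No — edge (3,2) lies in no bag.

A tree decomposition must satisfy three properties: every vertex lies in some bag; for every edge, both endpoints lie together in some bag; and for every vertex, the bags containing it form a connected subtree. Here edge (3,2) lies in no bag, so the decomposition is invalid.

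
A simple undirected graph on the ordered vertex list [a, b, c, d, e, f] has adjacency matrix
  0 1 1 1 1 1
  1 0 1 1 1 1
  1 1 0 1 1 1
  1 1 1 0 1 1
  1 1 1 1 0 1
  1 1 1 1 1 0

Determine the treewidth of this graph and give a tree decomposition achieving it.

With just one bag of size 6, the width is 6 − 1 = 5, so tw(G) ≤ 5. On the other hand G contains the 6-clique {a, b, c, d, e, f}. A clique must lie in a single bag of any decomposition, so no decomposition can have width below 5. Hence tw(G) = 5 exactly.

Treewidth 5.
One optimal decomposition is:
Bags: B1 = {a, b, c, d, e, f}
Tree: (single bag)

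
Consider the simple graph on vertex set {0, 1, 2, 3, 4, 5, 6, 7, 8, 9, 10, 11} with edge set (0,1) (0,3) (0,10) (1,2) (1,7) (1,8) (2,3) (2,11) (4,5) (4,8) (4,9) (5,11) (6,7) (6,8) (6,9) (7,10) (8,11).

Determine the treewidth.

A width-3 tree decomposition is:
Bags: B1 = {4, 5, 6, 9}  B2 = {4, 5, 6, 8}  B3 = {5, 6, 8, 11}  B4 = {6, 7, 8, 11}  B5 = {1, 7, 8, 11}  B6 = {1, 2, 7, 11}  B7 = {1, 2, 7, 10}  B8 = {0, 1, 2, 10}  B9 = {0, 2, 3, 10}
Tree: B1–B2, B2–B3, B3–B4, B4–B5, B5–B6, B6–B7, B7–B8, B8–B9
Every bag has size at most 4, so the width is 4 − 1 = 3 and tw(G) ≤ 3. For the lower bound: the 4 vertex sets {4,5,9}, {6}, {8}, {1,2,7,11} are disjoint, each induces a connected subgraph, and every pair is joined by at least one edge of G. Contracting each set to a single vertex therefore yields K_{4} as a minor, and since treewidth is minor-monotone, tw(G) ≥ tw(K_{4}) = 3. The upper and lower bounds meet at 3, so that is the treewidth.

3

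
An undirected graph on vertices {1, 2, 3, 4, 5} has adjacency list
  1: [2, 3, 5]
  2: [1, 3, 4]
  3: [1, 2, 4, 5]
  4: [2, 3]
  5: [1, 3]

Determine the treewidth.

A width-2 tree decomposition is:
Bags: B1 = {1, 2, 3}  B2 = {1, 3, 5}  B3 = {2, 3, 4}
Tree: B1–B2, B1–B3
Each bag holds 3 vertices, so the decomposition has width 2, which upper-bounds the treewidth. Conversely, {1, 2, 3} is a clique of size 3, and the vertices of any clique must share a bag in every tree decomposition; so some bag has ≥ 3 vertices and tw(G) ≥ 2. Hence tw(G) = 2 exactly.

2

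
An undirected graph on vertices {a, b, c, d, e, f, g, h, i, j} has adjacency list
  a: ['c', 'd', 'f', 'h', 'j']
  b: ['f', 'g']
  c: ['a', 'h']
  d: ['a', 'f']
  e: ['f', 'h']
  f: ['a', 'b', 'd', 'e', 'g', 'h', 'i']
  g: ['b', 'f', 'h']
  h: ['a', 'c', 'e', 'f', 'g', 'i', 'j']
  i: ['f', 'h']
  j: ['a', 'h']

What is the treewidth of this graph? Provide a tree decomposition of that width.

Treewidth 2.
Bags: B1 = {a, c, h}  B2 = {a, f, h}  B3 = {e, f, h}  B4 = {a, h, j}  B5 = {f, h, i}  B6 = {f, g, h}  B7 = {a, d, f}  B8 = {b, f, g}
Tree: B1–B2, B2–B3, B1–B4, B3–B5, B5–B6, B2–B7, B6–B8

Each bag holds 3 vertices, so the decomposition has width 2, which upper-bounds the treewidth. Conversely, {a, h, j} is a clique of size 3, and the vertices of any clique must share a bag in every tree decomposition; so some bag has ≥ 3 vertices and tw(G) ≥ 2. The upper and lower bounds meet at 2, so that is the treewidth.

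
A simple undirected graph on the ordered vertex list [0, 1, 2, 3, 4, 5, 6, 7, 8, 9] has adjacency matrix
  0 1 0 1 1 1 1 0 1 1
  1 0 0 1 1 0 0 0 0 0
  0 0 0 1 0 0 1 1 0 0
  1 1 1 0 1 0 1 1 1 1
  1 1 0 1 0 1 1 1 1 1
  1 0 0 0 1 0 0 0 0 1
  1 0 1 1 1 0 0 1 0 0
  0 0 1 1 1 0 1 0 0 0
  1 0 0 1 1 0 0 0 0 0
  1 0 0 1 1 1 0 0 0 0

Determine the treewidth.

A width-3 tree decomposition is:
Bags: B1 = {0, 3, 4, 6}  B2 = {0, 3, 4, 9}  B3 = {0, 1, 3, 4}  B4 = {0, 3, 4, 8}  B5 = {0, 4, 5, 9}  B6 = {3, 4, 6, 7}  B7 = {2, 3, 6, 7}
Tree: B1–B2, B1–B3, B3–B4, B2–B5, B1–B6, B6–B7
Each bag holds 4 vertices, so the decomposition has width 3, which upper-bounds the treewidth. For the lower bound, the 4 vertices {2, 3, 6, 7} are pairwise adjacent, and any tree decomposition puts a clique entirely inside one bag — forcing width ≥ 3. Therefore the treewidth is 3.

3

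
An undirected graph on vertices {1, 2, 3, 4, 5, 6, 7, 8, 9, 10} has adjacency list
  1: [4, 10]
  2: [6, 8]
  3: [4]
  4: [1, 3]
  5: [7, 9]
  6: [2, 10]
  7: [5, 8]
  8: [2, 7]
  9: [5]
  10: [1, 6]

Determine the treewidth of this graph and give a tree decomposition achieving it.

Every bag has size at most 2, so the width is 2 − 1 = 1 and tw(G) ≤ 1. G has an edge, so its treewidth is at least 1. The upper and lower bounds meet at 1, so that is the treewidth.

Treewidth 1.
One such decomposition:
Bags: B1 = {5, 9}  B2 = {5, 7}  B3 = {7, 8}  B4 = {2, 8}  B5 = {2, 6}  B6 = {6, 10}  B7 = {1, 10}  B8 = {1, 4}  B9 = {3, 4}
Tree: B1–B2, B2–B3, B3–B4, B4–B5, B5–B6, B6–B7, B7–B8, B8–B9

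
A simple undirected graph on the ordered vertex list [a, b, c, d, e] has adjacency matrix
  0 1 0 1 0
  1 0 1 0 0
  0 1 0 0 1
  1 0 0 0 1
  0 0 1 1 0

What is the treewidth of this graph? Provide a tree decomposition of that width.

Treewidth 2.
Bags: B1 = {c, d, e}  B2 = {a, c, d}  B3 = {a, b, c}
Tree: B1–B2, B2–B3

Each bag holds 3 vertices, so the decomposition has width 2, which upper-bounds the treewidth. The edges c–e–d–a–b–c form a cycle, so G is not a tree and its treewidth is at least 2. Therefore the treewidth is 2.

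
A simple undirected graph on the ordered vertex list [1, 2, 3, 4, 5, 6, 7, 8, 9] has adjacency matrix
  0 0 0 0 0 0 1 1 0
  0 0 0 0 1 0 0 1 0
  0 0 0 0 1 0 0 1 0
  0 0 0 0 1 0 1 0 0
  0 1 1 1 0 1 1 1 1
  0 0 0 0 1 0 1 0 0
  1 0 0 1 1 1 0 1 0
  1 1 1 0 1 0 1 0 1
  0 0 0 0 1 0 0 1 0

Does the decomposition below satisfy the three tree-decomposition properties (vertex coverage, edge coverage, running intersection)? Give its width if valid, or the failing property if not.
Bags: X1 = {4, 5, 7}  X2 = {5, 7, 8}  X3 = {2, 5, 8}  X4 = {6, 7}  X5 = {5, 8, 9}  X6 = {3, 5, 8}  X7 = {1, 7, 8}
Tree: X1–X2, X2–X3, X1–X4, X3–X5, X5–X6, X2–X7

No — edge (5,6) lies in no bag.

A tree decomposition must satisfy three properties: every vertex lies in some bag; for every edge, both endpoints lie together in some bag; and for every vertex, the bags containing it form a connected subtree. Here edge (5,6) lies in no bag, so the decomposition is invalid.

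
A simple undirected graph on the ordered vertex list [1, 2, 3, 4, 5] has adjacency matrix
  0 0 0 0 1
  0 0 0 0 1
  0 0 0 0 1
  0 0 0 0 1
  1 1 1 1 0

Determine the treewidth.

1

A width-1 tree decomposition is:
Bags: B1 = {4, 5}  B2 = {3, 5}  B3 = {1, 5}  B4 = {2, 5}
Tree: B1–B2, B2–B3, B2–B4
Every bag has size at most 2, so the width is 2 − 1 = 1 and tw(G) ≤ 1. G has an edge, so its treewidth is at least 1. Combining the bounds, tw(G) = 1.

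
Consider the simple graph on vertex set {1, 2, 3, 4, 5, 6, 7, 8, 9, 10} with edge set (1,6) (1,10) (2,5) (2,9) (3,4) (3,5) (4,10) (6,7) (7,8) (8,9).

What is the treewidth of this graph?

2

A width-2 tree decomposition is:
Bags: B1 = {2, 8, 9}  B2 = {2, 5, 8}  B3 = {3, 5, 8}  B4 = {3, 4, 8}  B5 = {4, 8, 10}  B6 = {1, 8, 10}  B7 = {1, 6, 8}  B8 = {6, 7, 8}
Tree: B1–B2, B2–B3, B3–B4, B4–B5, B5–B6, B6–B7, B7–B8
The largest bag has 3 vertices, giving width 2; this decomposition certifies tw(G) ≤ 2. For the lower bound, G contains the cycle 8–9–2–5–3–4–10–1–6–7–8, so G is not a forest; only forests have treewidth ≤ 1, hence tw(G) ≥ 2. Combining the bounds, tw(G) = 2.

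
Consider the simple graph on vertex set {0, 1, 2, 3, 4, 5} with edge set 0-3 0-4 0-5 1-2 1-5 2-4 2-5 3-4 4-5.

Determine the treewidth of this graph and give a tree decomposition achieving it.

Treewidth 2.
One such decomposition:
Bags: B1 = {0, 4, 5}  B2 = {0, 3, 4}  B3 = {2, 4, 5}  B4 = {1, 2, 5}
Tree: B1–B2, B1–B3, B3–B4

The largest bag has 3 vertices, giving width 2; this decomposition certifies tw(G) ≤ 2. On the other hand G contains the 3-clique {1, 2, 5}. A clique must lie in a single bag of any decomposition, so no decomposition can have width below 2. Combining the bounds, tw(G) = 2.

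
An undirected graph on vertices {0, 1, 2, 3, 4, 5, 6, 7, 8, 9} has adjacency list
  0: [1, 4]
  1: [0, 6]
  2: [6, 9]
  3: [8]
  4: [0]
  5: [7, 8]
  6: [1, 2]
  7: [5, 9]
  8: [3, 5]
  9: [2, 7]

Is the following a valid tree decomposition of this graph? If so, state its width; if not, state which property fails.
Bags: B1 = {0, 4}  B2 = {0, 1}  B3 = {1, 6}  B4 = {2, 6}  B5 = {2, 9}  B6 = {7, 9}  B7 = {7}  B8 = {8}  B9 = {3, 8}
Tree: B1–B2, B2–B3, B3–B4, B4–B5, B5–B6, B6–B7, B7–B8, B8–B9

No — vertex 5 appears in no bag.

A tree decomposition must satisfy three properties: every vertex lies in some bag; for every edge, both endpoints lie together in some bag; and for every vertex, the bags containing it form a connected subtree. Here vertex 5 appears in no bag, so the decomposition is invalid.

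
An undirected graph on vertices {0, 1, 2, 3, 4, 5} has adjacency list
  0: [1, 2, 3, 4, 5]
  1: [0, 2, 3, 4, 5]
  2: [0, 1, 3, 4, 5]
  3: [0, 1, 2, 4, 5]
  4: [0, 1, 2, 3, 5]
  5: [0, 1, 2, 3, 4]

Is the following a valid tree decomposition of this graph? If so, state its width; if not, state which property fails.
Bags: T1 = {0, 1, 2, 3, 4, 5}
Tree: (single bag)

Every vertex of G appears in some bag (union = {0, 1, 2, 3, 4, 5}); every edge is covered by a bag; and for each vertex v the set of bags containing v is connected in the bag tree. The decomposition is therefore valid. The largest bag has 6 vertices, so the width is 5.

Yes; width 5.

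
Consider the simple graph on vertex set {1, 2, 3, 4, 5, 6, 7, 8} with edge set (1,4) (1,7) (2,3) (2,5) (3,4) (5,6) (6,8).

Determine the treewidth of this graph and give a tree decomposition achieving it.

The largest bag has 2 vertices, giving width 1; this decomposition certifies tw(G) ≤ 1. G has an edge, so its treewidth is at least 1. Combining the bounds, tw(G) = 1.

Treewidth 1.
Bags: B1 = {1, 7}  B2 = {1, 4}  B3 = {3, 4}  B4 = {2, 3}  B5 = {2, 5}  B6 = {5, 6}  B7 = {6, 8}
Tree: B1–B2, B2–B3, B3–B4, B4–B5, B5–B6, B6–B7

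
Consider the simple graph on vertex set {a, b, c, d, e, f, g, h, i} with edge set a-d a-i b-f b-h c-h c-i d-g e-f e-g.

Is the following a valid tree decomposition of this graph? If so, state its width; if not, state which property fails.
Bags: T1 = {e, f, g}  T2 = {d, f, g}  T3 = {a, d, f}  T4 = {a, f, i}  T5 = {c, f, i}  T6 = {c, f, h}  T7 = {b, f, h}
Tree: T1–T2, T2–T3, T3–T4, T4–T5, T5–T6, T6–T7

Vertex coverage: the bags together contain {a, b, c, d, e, f, g, h, i}, the full vertex set. Edge coverage: each edge of G has both endpoints in at least one bag. Running intersection: for every vertex, the bags containing it form a connected subtree. All three properties hold, so this is a valid tree decomposition of width max|bag| − 1 = 2, and hence tw(G) ≤ 2.

Yes; width 2.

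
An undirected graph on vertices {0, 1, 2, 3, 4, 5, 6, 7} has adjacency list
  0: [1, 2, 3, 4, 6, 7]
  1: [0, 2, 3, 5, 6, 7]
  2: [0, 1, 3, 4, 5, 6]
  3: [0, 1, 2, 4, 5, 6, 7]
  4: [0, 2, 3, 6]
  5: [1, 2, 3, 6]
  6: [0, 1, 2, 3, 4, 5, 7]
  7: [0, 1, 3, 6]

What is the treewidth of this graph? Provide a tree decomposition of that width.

Each bag holds 5 vertices, so the decomposition has width 4, which upper-bounds the treewidth. Conversely, {0, 1, 2, 3, 6} is a clique of size 5, and the vertices of any clique must share a bag in every tree decomposition; so some bag has ≥ 5 vertices and tw(G) ≥ 4. Hence tw(G) = 4 exactly.

Treewidth 4.
One such decomposition:
Bags: B1 = {0, 1, 2, 3, 6}  B2 = {0, 2, 3, 4, 6}  B3 = {1, 2, 3, 5, 6}  B4 = {0, 1, 3, 6, 7}
Tree: B1–B2, B1–B3, B1–B4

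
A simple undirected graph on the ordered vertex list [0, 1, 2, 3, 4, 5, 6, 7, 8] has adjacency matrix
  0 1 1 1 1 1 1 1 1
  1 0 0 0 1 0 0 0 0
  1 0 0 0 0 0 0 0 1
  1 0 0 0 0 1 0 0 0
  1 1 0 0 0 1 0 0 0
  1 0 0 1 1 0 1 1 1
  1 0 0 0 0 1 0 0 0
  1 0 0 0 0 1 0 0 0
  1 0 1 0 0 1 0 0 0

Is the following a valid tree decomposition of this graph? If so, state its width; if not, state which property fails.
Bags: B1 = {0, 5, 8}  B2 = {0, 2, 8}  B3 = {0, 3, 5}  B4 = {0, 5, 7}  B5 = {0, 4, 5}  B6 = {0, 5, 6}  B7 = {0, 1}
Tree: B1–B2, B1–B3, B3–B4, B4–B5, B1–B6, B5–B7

A tree decomposition must satisfy three properties: every vertex lies in some bag; for every edge, both endpoints lie together in some bag; and for every vertex, the bags containing it form a connected subtree. Here edge (4,1) lies in no bag, so the decomposition is invalid.

No — edge (4,1) lies in no bag.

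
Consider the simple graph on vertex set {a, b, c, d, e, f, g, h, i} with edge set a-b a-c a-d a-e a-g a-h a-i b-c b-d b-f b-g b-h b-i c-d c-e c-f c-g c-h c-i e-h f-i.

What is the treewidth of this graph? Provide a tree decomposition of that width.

Treewidth 3.
One optimal decomposition is:
Bags: B1 = {a, b, c, i}  B2 = {a, b, c, h}  B3 = {a, c, e, h}  B4 = {a, b, c, d}  B5 = {a, b, c, g}  B6 = {b, c, f, i}
Tree: B1–B2, B2–B3, B2–B4, B4–B5, B1–B6

Each bag holds 4 vertices, so the decomposition has width 3, which upper-bounds the treewidth. Conversely, {a, c, e, h} is a clique of size 4, and the vertices of any clique must share a bag in every tree decomposition; so some bag has ≥ 4 vertices and tw(G) ≥ 3. Hence tw(G) = 3 exactly.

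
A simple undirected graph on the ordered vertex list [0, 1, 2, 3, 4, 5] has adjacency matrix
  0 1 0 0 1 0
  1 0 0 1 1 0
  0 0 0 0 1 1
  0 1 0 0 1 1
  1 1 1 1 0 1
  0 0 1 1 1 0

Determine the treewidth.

2

A width-2 tree decomposition is:
Bags: B1 = {1, 3, 4}  B2 = {0, 1, 4}  B3 = {3, 4, 5}  B4 = {2, 4, 5}
Tree: B1–B2, B1–B3, B3–B4
Every bag has size at most 3, so the width is 3 − 1 = 2 and tw(G) ≤ 2. For the lower bound, the 3 vertices {0, 1, 4} are pairwise adjacent, and any tree decomposition puts a clique entirely inside one bag — forcing width ≥ 2. Hence tw(G) = 2 exactly.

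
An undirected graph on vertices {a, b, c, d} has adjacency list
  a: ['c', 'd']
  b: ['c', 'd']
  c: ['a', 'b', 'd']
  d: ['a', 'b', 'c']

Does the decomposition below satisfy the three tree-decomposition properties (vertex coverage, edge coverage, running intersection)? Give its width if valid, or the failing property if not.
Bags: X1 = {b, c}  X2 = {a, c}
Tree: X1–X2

No — vertex d appears in no bag.

A tree decomposition must satisfy three properties: every vertex lies in some bag; for every edge, both endpoints lie together in some bag; and for every vertex, the bags containing it form a connected subtree. Here vertex d appears in no bag, so the decomposition is invalid.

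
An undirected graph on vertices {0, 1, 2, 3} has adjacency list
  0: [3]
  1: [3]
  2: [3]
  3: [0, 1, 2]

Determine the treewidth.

1

A width-1 tree decomposition is:
Bags: B1 = {0, 3}  B2 = {2, 3}  B3 = {1, 3}
Tree: B1–B2, B1–B3
Each bag holds 2 vertices, so the decomposition has width 1, which upper-bounds the treewidth. Since G has at least one edge (e.g. 0–3), it is not an edgeless graph, so tw(G) ≥ 1. Hence tw(G) = 1 exactly.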